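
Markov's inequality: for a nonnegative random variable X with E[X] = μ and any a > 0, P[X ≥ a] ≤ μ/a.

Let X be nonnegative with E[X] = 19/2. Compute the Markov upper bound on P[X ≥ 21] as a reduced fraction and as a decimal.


μ = E[X] = 19/2, a = 21.
Markov: P[X ≥ 21] ≤ μ/a = (19/2)/21 = 19/42.
Numerically: ≈ 0.452.
(Since a = 21 > μ = 9.500, the bound 19/42 is < 1 and informative.)

P[X ≥ 21] ≤ 19/42 ≈ 0.452.


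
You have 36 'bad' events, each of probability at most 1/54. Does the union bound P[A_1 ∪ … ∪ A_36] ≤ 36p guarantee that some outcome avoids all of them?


Union bound: P[∪_{i=1}^{36} A_i] ≤ Σ_i P[A_i] ≤ 36·p = 36·(1/54) = 2/3.
Numerically: 2/3 ≈ 0.666667.
Is 2/3 < 1? YES.
Since P[∪ A_i] ≤ 2/3 < 1, the complement has P[∩ A_i^c] ≥ 1 − 2/3 = 1/3 > 0, so some outcome avoids every A_i.

36·p = 2/3 ≈ 0.666667; existence CERTIFIED by the union bound.


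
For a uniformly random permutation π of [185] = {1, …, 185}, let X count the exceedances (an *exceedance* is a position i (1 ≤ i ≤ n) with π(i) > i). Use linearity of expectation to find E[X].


Write X = Σ_{i=1}^{185} X_i, where X_i = 1_{π(i) > i}.
For each fixed i, π(i) is uniform over {1, …, 185} (marginal of a uniform permutation), so P[π(i) > i] = (n − i)/n. Summing: Σ_{i=1}^{185} (n − i)/n = (0 + 1 + … + 184)/185 = 185(185 − 1)/(2·185) = (185 − 1)/2.
Hence E[X] = Σ_{i=1}^{185} (185 − i)/185 = 92 ≈ 92.00000.

E[X] = 92 = 92.00000.


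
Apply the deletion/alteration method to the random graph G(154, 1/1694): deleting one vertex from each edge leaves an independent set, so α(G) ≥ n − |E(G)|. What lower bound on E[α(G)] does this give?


E[|E(G)|] = C(154, 2)·p = 11781 · (1/1694) = 153/22.
E[α(G)] ≥ n − E[|E(G)|] = 154 − 153/22 = 3235/22.
Numerically: ≈ 147.04545.
(This is only a lower bound; the true E[α(G)] may be larger.)

E[α(G)] ≥ 3235/22 ≈ 147.04545.


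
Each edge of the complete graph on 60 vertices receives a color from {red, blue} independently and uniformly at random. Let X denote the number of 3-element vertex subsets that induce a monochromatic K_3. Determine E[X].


Let X = Σ_S X_S over the C(60, 3) = 34220 subsets S of size 3, where X_S = 1 if the K_3 on S is monochromatic.
For a fixed S, the K_3 on S has C(3, 2) = 3 edges. P[all 3 edges red] = (1/2)^3, and likewise for blue, so P[monochromatic] = 2·(1/2)^3 = 2^{1 − 3} = 1/4.
Summing: E[X] = C(60, 3) · 2^{1 − 3} = 34220 · 1/4 = 8555.
Numerically: E[X] ≈ 8555.0000.

E[X] = C(60,3)·2^(1−C(3,2)) = 8555 ≈ 8555.0000.


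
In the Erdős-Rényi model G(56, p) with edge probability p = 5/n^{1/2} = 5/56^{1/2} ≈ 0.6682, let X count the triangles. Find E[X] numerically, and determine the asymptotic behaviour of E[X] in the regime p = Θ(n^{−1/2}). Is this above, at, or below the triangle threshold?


Number of potential triangles: C(56, 3) = 27720.
Each occurs with probability p³ ≈ (0.6682)³ ≈ 2.982826e-01.
By linearity: E[X] = C(56, 3)·p³ ≈ 27720 · 2.982826e-01 ≈ 8268.3947.
Since α = 1/2 < 1, p = c/n^{1/2} ≫ 1/n is above the triangle threshold p ~ 1/n. Asymptotically E[X] ~ (c³/6)·n^{3(1−α)} = (5³/6)·n^{1.5} → ∞; triangles are abundant w.h.p.

E[X] ≈ 8268.3947; in regime p = Θ(1/n^{1/2}) E[X] diverges (above the triangle threshold p ~ 1/n).


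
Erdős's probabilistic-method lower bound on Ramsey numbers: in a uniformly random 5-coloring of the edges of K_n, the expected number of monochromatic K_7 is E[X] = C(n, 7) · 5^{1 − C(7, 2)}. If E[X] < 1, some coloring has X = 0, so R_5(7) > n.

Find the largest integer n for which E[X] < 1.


We need C(n, 7) · 5^{1 − 21} < 1, i.e. C(n, 7) < 5^{21 − 1} = 95367431640625.
Check values of n near the boundary:
  n = 334: C(334, 7) = 86359460961576; 86359460961576 < 95367431640625? YES
  n = 335: C(335, 7) = 88202498238195; 88202498238195 < 95367431640625? YES
  n = 336: C(336, 7) = 90079147136880; 90079147136880 < 95367431640625? YES
  n = 337: C(337, 7) = 91989916924632; 91989916924632 < 95367431640625? YES
  n = 338: C(338, 7) = 93935323022736; 93935323022736 < 95367431640625? YES
  n = 339: C(339, 7) = 95915887062372; 95915887062372 < 95367431640625? NO
  n = 340: C(340, 7) = 97932136940560; 97932136940560 < 95367431640625? NO
  n = 341: C(341, 7) = 99984606876440; 99984606876440 < 95367431640625? NO
The largest n with C(n, 7) < 95367431640625 is n = 338 (where E[X] = 93935323022736/95367431640625 ≈ 0.9849833). Hence R_5(7) > 338, i.e. R_5(7) ≥ 339.

Largest n = 338; hence R_5(7) > 338.


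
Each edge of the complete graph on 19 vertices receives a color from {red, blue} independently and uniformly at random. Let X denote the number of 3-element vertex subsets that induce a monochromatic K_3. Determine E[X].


Let X = Σ_S X_S over the C(19, 3) = 969 subsets S of size 3, where X_S = 1 if the K_3 on S is monochromatic.
For a fixed S, the K_3 on S has C(3, 2) = 3 edges. P[all 3 edges red] = (1/2)^3, and likewise for blue, so P[monochromatic] = 2·(1/2)^3 = 2^{1 − 3} = 1/4.
By linearity of expectation: E[X] = C(19, 3) · 2^{1 − 3} = 969 · 1/4 = 969/4.
Numerically: E[X] ≈ 242.2500.

E[X] = C(19,3)·2^(1−C(3,2)) = 969/4 ≈ 242.2500.


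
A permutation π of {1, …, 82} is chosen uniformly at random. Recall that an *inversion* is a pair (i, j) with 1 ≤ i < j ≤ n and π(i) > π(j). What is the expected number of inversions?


Write X = Σ X_I over the C(82, 2) = 3321 pairs i < j, with X_I the indicator of one inversion.
There are 3321 indicators.
For each fixed pair i < j, the values π(i) and π(j) are two distinct elements of {1, …, 82} in uniformly random order; by symmetry P[π(i) > π(j)] = 1/2.
By linearity: E[X] = 3321 · (1/2) = C(82, 2) · (1/2) = 3321/2 = 3321/2 ≈ 1660.5000.

E[X] = 3321/2 = 1660.5000.


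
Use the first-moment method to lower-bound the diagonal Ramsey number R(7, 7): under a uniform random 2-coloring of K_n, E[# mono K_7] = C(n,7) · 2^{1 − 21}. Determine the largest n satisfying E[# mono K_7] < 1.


We need C(n, 7) · 2^{1 − 21} < 1, i.e. C(n, 7) < 2^{21 − 1} = 1048576.
Check values of n near the boundary:
  n = 21: C(21, 7) = 116280; 116280 < 1048576? YES
  n = 22: C(22, 7) = 170544; 170544 < 1048576? YES
  n = 23: C(23, 7) = 245157; 245157 < 1048576? YES
  n = 24: C(24, 7) = 346104; 346104 < 1048576? YES
  n = 25: C(25, 7) = 480700; 480700 < 1048576? YES
  n = 26: C(26, 7) = 657800; 657800 < 1048576? YES
  n = 27: C(27, 7) = 888030; 888030 < 1048576? YES
  n = 28: C(28, 7) = 1184040; 1184040 < 1048576? NO
  n = 29: C(29, 7) = 1560780; 1560780 < 1048576? NO
The largest n with C(n, 7) < 1048576 is n = 27 (where E[X] = 444015/524288 ≈ 0.84689). Hence R(7, 7) > 27, i.e. R(7, 7) ≥ 28.

Largest n = 27; hence R(7, 7) > 27.


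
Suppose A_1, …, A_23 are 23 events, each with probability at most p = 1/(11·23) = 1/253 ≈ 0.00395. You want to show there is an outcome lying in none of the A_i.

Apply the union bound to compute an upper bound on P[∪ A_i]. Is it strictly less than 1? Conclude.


Union bound: P[∪_{i=1}^{23} A_i] ≤ Σ_i P[A_i] ≤ 23·p = 23·(1/253) = 1/11.
Numerically: 1/11 ≈ 0.09091.
Is 1/11 < 1? YES.
Since P[∪ A_i] ≤ 1/11 < 1, the complement has P[∩ A_i^c] ≥ 1 − 1/11 = 10/11 > 0, so some outcome avoids every A_i.

23·p = 1/11 ≈ 0.09091; existence CERTIFIED by the union bound.


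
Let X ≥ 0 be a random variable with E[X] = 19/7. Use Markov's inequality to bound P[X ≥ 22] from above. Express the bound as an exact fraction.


μ = E[X] = 19/7, a = 22.
Markov: P[X ≥ 22] ≤ μ/a = (19/7)/22 = 19/154.
Numerically: ≈ 0.12338.
(Since a = 22 > μ = 2.71429, the bound 19/154 is < 1 and informative.)

P[X ≥ 22] ≤ 19/154 ≈ 0.12338.


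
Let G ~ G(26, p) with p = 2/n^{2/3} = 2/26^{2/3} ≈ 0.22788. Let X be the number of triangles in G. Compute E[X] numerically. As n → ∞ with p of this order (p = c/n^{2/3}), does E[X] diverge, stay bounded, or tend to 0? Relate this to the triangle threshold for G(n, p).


Number of potential triangles: C(26, 3) = 2600.
Each occurs with probability p³ ≈ (0.22788)³ ≈ 1.1834320e-02.
By linearity: E[X] = C(26, 3)·p³ ≈ 2600 · 1.1834320e-02 ≈ 30.76923.
Since α = 2/3 < 1, p = c/n^{2/3} ≫ 1/n is above the triangle threshold p ~ 1/n. Asymptotically E[X] ~ (c³/6)·n^{3(1−α)} = (2³/6)·n^{1} → ∞; triangles are abundant w.h.p.

E[X] ≈ 30.76923; in regime p = Θ(1/n^{2/3}) E[X] diverges (above the triangle threshold p ~ 1/n).


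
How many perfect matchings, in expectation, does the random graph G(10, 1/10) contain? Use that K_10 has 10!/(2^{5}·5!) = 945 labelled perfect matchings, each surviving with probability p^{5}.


K_10 has 10!/(2^{5}·5!) = 945 labelled perfect matchings.
For each such perfect matching H, let X_H = 1 if all 5 edges of H are present in G. Then P[X_H = 1] = p^{5} = (1/10)^{5} = 1/100000.
By linearity: E[X] = Σ_H E[X_H] = 945 · p^{5} = 945 · 1/100000 = 189/20000.
Numerically: E[X] ≈ 0.00945.

E[X] = 945 · (1/10)^{5} = 189/20000 ≈ 0.00945.


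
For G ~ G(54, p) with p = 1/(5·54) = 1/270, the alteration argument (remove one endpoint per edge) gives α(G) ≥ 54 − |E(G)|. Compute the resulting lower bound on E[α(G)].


E[|E(G)|] = C(54, 2)·p = 1431 · (1/270) = 53/10.
E[α(G)] ≥ n − E[|E(G)|] = 54 − 53/10 = 487/10.
Numerically: ≈ 48.7000.
(This is only a lower bound; the true E[α(G)] may be larger.)

E[α(G)] ≥ 487/10 ≈ 48.7000.


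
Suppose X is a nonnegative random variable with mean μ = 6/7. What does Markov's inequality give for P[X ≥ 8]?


μ = E[X] = 6/7, a = 8.
Markov: P[X ≥ 8] ≤ μ/a = (6/7)/8 = 3/28.
Numerically: ≈ 0.107143.
(Since a = 8 > μ = 0.857143, the bound 3/28 is < 1 and informative.)

P[X ≥ 8] ≤ 3/28 ≈ 0.107143.


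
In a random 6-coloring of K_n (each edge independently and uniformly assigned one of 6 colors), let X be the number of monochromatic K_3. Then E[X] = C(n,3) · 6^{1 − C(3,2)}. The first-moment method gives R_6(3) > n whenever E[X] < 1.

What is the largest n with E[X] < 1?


We need C(n, 3) · 6^{1 − 3} < 1, i.e. C(n, 3) < 6^{3 − 1} = 36.
Check values of n near the boundary:
  n = 3: C(3, 3) = 1; 1 < 36? YES
  n = 4: C(4, 3) = 4; 4 < 36? YES
  n = 5: C(5, 3) = 10; 10 < 36? YES
  n = 6: C(6, 3) = 20; 20 < 36? YES
  n = 7: C(7, 3) = 35; 35 < 36? YES
  n = 8: C(8, 3) = 56; 56 < 36? NO
  n = 9: C(9, 3) = 84; 84 < 36? NO
The largest n with C(n, 3) < 36 is n = 7 (where E[X] = 35/36 ≈ 0.97222). Hence R_6(3) > 7, i.e. R_6(3) ≥ 8.

Largest n = 7; hence R_6(3) > 7.


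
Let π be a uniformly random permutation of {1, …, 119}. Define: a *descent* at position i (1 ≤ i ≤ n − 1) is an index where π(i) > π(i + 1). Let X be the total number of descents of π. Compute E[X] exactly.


Write X = Σ X_I over i = 1, …, 118, with X_I the indicator of one descent.
There are 118 indicators.
For each fixed i, the pair (π(i), π(i+1)) is a uniformly random ordered pair of distinct values from {1, …, 119}; by symmetry P[π(i) > π(i+1)] = 1/2.
By linearity: E[X] = 118 · (1/2) = (119 − 1) · (1/2) = 59 ≈ 59.0000.

E[X] = 59 = 59.0000.


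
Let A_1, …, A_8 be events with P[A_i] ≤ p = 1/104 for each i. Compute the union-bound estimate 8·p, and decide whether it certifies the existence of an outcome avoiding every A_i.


Union bound: P[∪_{i=1}^{8} A_i] ≤ Σ_i P[A_i] ≤ 8·p = 8·(1/104) = 1/13.
Numerically: 1/13 ≈ 0.0769.
Is 1/13 < 1? YES.
Since P[∪ A_i] ≤ 1/13 < 1, the complement has P[∩ A_i^c] ≥ 1 − 1/13 = 12/13 > 0, so some outcome avoids every A_i.

8·p = 1/13 ≈ 0.0769; existence CERTIFIED by the union bound.


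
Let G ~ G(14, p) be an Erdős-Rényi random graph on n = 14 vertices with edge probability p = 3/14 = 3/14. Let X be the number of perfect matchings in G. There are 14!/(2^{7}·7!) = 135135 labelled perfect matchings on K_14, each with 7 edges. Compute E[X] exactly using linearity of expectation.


K_14 has 14!/(2^{7}·7!) = 135135 labelled perfect matchings.
For each such perfect matching H, let X_H = 1 if all 7 edges of H are present in G. Then P[X_H = 1] = p^{7} = (3/14)^{7} = 2187/105413504.
By linearity of expectation: E[X] = Σ_H E[X_H] = 135135 · p^{7} = 135135 · 2187/105413504 = 42220035/15059072.
Numerically: E[X] ≈ 2.80363.

E[X] = 135135 · (3/14)^{7} = 42220035/15059072 ≈ 2.80363.


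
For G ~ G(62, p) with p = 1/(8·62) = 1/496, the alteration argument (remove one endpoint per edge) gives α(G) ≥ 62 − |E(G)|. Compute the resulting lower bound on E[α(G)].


E[|E(G)|] = C(62, 2)·p = 1891 · (1/496) = 61/16.
E[α(G)] ≥ n − E[|E(G)|] = 62 − 61/16 = 931/16.
Numerically: ≈ 58.1875.
(This is only a lower bound; the true E[α(G)] may be larger.)

E[α(G)] ≥ 931/16 ≈ 58.1875.


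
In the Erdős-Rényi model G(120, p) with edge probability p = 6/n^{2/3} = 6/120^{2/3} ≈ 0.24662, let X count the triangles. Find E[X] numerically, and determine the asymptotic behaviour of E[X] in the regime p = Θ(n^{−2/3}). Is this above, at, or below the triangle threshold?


Number of potential triangles: C(120, 3) = 280840.
Each occurs with probability p³ ≈ (0.24662)³ ≈ 1.5000000e-02.
By linearity: E[X] = C(120, 3)·p³ ≈ 280840 · 1.5000000e-02 ≈ 4212.60000.
Since α = 2/3 < 1, p = c/n^{2/3} ≫ 1/n is above the triangle threshold p ~ 1/n. Asymptotically E[X] ~ (c³/6)·n^{3(1−α)} = (6³/6)·n^{1} → ∞; triangles are abundant w.h.p.

E[X] ≈ 4212.60000; in regime p = Θ(1/n^{2/3}) E[X] diverges (above the triangle threshold p ~ 1/n).


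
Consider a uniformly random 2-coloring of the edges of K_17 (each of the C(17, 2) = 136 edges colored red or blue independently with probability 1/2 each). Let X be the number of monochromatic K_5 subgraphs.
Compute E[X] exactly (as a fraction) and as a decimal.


Let X = Σ_S X_S over the C(17, 5) = 6188 subsets S of size 5, where X_S = 1 if the K_5 on S is monochromatic.
For a fixed S, the K_5 on S has C(5, 2) = 10 edges. P[all 10 edges red] = (1/2)^10, and likewise for blue, so P[monochromatic] = 2·(1/2)^10 = 2^{1 − 10} = 1/512.
Summing: E[X] = C(17, 5) · 2^{1 − 10} = 6188 · 1/512 = 1547/128.
Numerically: E[X] ≈ 12.085938.

E[X] = C(17,5)·2^(1−C(5,2)) = 1547/128 ≈ 12.085938.


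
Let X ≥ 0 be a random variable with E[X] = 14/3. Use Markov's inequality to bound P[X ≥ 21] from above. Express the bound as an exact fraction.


μ = E[X] = 14/3, a = 21.
Markov: P[X ≥ 21] ≤ μ/a = (14/3)/21 = 2/9.
Numerically: ≈ 0.222.
(Since a = 21 > μ = 4.667, the bound 2/9 is < 1 and informative.)

P[X ≥ 21] ≤ 2/9 ≈ 0.222.


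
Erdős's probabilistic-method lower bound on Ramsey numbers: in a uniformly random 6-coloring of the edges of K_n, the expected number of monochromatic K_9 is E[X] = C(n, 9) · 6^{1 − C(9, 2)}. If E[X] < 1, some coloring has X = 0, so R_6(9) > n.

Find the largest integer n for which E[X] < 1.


We need C(n, 9) · 6^{1 − 36} < 1, i.e. C(n, 9) < 6^{36 − 1} = 1719070799748422591028658176.
Check values of n near the boundary:
  n = 4406: C(4406, 9) = 1710356485221788389505285700; 1710356485221788389505285700 < 1719070799748422591028658176? YES
  n = 4407: C(4407, 9) = 1713856532599459170657070050; 1713856532599459170657070050 < 1719070799748422591028658176? YES
  n = 4408: C(4408, 9) = 1717362945146264156457459600; 1717362945146264156457459600 < 1719070799748422591028658176? YES
  n = 4409: C(4409, 9) = 1720875732988608787686577131; 1720875732988608787686577131 < 1719070799748422591028658176? NO
The largest n with C(n, 9) < 1719070799748422591028658176 is n = 4408 (where E[X] = 35778394690547169926197075/35813974994758803979763712 ≈ 0.999007). Hence R_6(9) > 4408, i.e. R_6(9) ≥ 4409.

Largest n = 4408; hence R_6(9) > 4408.


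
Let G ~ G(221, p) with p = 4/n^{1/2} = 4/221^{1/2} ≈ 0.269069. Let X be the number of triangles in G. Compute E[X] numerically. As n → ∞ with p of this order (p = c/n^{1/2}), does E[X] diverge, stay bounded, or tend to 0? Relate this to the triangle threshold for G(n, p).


Number of potential triangles: C(221, 3) = 1774630.
Each occurs with probability p³ ≈ (0.269069)³ ≈ 1.94801171e-02.
By linearity: E[X] = C(221, 3)·p³ ≈ 1774630 · 1.94801171e-02 ≈ 34570.000229.
Since α = 1/2 < 1, p = c/n^{1/2} ≫ 1/n is above the triangle threshold p ~ 1/n. Asymptotically E[X] ~ (c³/6)·n^{3(1−α)} = (4³/6)·n^{1.5} → ∞; triangles are abundant w.h.p.

E[X] ≈ 34570.000229; in regime p = Θ(1/n^{1/2}) E[X] diverges (above the triangle threshold p ~ 1/n).


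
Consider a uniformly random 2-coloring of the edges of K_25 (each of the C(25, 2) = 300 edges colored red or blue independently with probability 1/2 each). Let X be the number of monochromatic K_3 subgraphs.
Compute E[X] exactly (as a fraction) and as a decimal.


Let X = Σ_S X_S over the C(25, 3) = 2300 subsets S of size 3, where X_S = 1 if the K_3 on S is monochromatic.
For a fixed S, the K_3 on S has C(3, 2) = 3 edges. P[all 3 edges red] = (1/2)^3, and likewise for blue, so P[monochromatic] = 2·(1/2)^3 = 2^{1 − 3} = 1/4.
By linearity of expectation: E[X] = C(25, 3) · 2^{1 − 3} = 2300 · 1/4 = 575.
Numerically: E[X] ≈ 575.000.

E[X] = C(25,3)·2^(1−C(3,2)) = 575 ≈ 575.000.


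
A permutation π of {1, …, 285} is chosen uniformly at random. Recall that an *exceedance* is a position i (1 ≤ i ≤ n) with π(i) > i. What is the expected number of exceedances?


Write X = Σ_{i=1}^{285} X_i, where X_i = 1_{π(i) > i}.
For each fixed i, π(i) is uniform over {1, …, 285} (marginal of a uniform permutation), so P[π(i) > i] = (n − i)/n. Summing: Σ_{i=1}^{285} (n − i)/n = (0 + 1 + … + 284)/285 = 285(285 − 1)/(2·285) = (285 − 1)/2.
Hence E[X] = Σ_{i=1}^{285} (285 − i)/285 = 142 ≈ 142.0000.

E[X] = 142 = 142.0000.


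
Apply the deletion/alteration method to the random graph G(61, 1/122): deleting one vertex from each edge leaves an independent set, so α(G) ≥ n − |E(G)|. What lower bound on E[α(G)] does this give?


E[|E(G)|] = C(61, 2)·p = 1830 · (1/122) = 15.
E[α(G)] ≥ n − E[|E(G)|] = 61 − 15 = 46.
Numerically: ≈ 46.00000.
(This is only a lower bound; the true E[α(G)] may be larger.)

E[α(G)] ≥ 46 ≈ 46.00000.


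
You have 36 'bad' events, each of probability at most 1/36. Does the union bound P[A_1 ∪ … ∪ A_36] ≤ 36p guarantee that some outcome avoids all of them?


Union bound: P[∪_{i=1}^{36} A_i] ≤ Σ_i P[A_i] ≤ 36·p = 36·(1/36) = 1.
Numerically: 1 ≈ 1.0000000.
Is 1 < 1? NO.
Since the bound 1 is ≥ 1, the union bound is uninformative here; it does NOT by itself certify existence.

36·p = 1 ≈ 1.0000000; existence NOT certified by the union bound.


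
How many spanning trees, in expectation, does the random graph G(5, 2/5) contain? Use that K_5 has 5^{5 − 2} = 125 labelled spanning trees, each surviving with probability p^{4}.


K_5 has 5^{5 − 2} = 125 labelled spanning trees.
For each such spanning tree H, let X_H = 1 if all 4 edges of H are present in G. Then P[X_H = 1] = p^{4} = (2/5)^{4} = 16/625.
By linearity: E[X] = Σ_H E[X_H] = 125 · p^{4} = 125 · 16/625 = 16/5.
Numerically: E[X] ≈ 3.2.

E[X] = 125 · (2/5)^{4} = 16/5 ≈ 3.2.


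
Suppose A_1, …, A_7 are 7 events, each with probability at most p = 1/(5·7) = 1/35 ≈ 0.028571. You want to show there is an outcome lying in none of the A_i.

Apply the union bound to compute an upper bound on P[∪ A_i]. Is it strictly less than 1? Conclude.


Union bound: P[∪_{i=1}^{7} A_i] ≤ Σ_i P[A_i] ≤ 7·p = 7·(1/35) = 1/5.
Numerically: 1/5 ≈ 0.200000.
Is 1/5 < 1? YES.
Since P[∪ A_i] ≤ 1/5 < 1, the complement has P[∩ A_i^c] ≥ 1 − 1/5 = 4/5 > 0, so some outcome avoids every A_i.

7·p = 1/5 ≈ 0.200000; existence CERTIFIED by the union bound.


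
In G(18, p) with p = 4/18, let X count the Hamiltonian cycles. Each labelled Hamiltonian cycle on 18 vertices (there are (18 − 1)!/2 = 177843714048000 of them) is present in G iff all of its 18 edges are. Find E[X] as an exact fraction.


K_18 has (18 − 1)!/2 = 177843714048000 labelled Hamiltonian cycles.
For each such Hamiltonian cycle H, let X_H = 1 if all 18 edges of H are present in G. Then P[X_H = 1] = p^{18} = (2/9)^{18} = 262144/150094635296999121.
Summing the indicators: E[X] = Σ_H E[X_H] = 177843714048000 · p^{18} = 177843714048000 · 262144/150094635296999121 = 63951526166528000/205891132094649.
Numerically: E[X] ≈ 311.

E[X] = 177843714048000 · (2/9)^{18} = 63951526166528000/205891132094649 ≈ 311.


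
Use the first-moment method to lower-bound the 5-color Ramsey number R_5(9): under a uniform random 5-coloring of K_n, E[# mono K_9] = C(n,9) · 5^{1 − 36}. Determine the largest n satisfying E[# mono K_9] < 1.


We need C(n, 9) · 5^{1 − 36} < 1, i.e. C(n, 9) < 5^{36 − 1} = 2910383045673370361328125.
Check values of n near the boundary:
  n = 2168: C(2168, 9) = 2867804175977929537095120; 2867804175977929537095120 < 2910383045673370361328125? YES
  n = 2169: C(2169, 9) = 2879753360044504243499683; 2879753360044504243499683 < 2910383045673370361328125? YES
  n = 2170: C(2170, 9) = 2891746779868845075610510; 2891746779868845075610510 < 2910383045673370361328125? YES
  n = 2171: C(2171, 9) = 2903784578674959601827205; 2903784578674959601827205 < 2910383045673370361328125? YES
  n = 2172: C(2172, 9) = 2915866900084148060642020; 2915866900084148060642020 < 2910383045673370361328125? NO
  n = 2173: C(2173, 9) = 2927993888115921319674265; 2927993888115921319674265 < 2910383045673370361328125? NO
  n = 2174: C(2174, 9) = 2940165687188920530702934; 2940165687188920530702934 < 2910383045673370361328125? NO
The largest n with C(n, 9) < 2910383045673370361328125 is n = 2171 (where E[X] = 580756915734991920365441/582076609134674072265625 ≈ 0.9977328). Hence R_5(9) > 2171, i.e. R_5(9) ≥ 2172.

Largest n = 2171; hence R_5(9) > 2171.


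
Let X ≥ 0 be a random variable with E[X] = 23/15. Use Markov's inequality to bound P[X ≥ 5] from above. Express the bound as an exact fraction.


μ = E[X] = 23/15, a = 5.
Markov: P[X ≥ 5] ≤ μ/a = (23/15)/5 = 23/75.
Numerically: ≈ 0.307.
(Since a = 5 > μ = 1.533, the bound 23/75 is < 1 and informative.)

P[X ≥ 5] ≤ 23/75 ≈ 0.307.


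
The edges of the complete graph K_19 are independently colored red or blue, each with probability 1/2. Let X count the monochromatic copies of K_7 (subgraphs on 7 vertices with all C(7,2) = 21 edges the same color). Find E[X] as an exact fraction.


Let X = Σ_S X_S over the C(19, 7) = 50388 subsets S of size 7, where X_S = 1 if the K_7 on S is monochromatic.
For a fixed S, the K_7 on S has C(7, 2) = 21 edges. P[all 21 edges red] = (1/2)^21, and likewise for blue, so P[monochromatic] = 2·(1/2)^21 = 2^{1 − 21} = 1/1048576.
By linearity: E[X] = C(19, 7) · 2^{1 − 21} = 50388 · 1/1048576 = 12597/262144.
Numerically: E[X] ≈ 0.048.

E[X] = C(19,7)·2^(1−C(7,2)) = 12597/262144 ≈ 0.048.


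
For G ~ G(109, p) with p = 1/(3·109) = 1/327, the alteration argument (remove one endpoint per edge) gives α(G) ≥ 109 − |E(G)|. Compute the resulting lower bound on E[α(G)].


E[|E(G)|] = C(109, 2)·p = 5886 · (1/327) = 18.
E[α(G)] ≥ n − E[|E(G)|] = 109 − 18 = 91.
Numerically: ≈ 91.000.
(This is only a lower bound; the true E[α(G)] may be larger.)

E[α(G)] ≥ 91 ≈ 91.000.


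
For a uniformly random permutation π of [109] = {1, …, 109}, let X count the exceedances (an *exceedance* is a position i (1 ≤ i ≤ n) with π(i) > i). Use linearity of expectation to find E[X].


Write X = Σ_{i=1}^{109} X_i, where X_i = 1_{π(i) > i}.
For each fixed i, π(i) is uniform over {1, …, 109} (marginal of a uniform permutation), so P[π(i) > i] = (n − i)/n. Summing: Σ_{i=1}^{109} (n − i)/n = (0 + 1 + … + 108)/109 = 109(109 − 1)/(2·109) = (109 − 1)/2.
Hence E[X] = Σ_{i=1}^{109} (109 − i)/109 = 54 ≈ 54.000000.

E[X] = 54 = 54.000000.


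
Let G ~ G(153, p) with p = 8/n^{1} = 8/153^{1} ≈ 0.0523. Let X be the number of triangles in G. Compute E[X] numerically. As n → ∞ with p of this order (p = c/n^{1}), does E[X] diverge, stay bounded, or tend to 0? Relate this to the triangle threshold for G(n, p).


Number of potential triangles: C(153, 3) = 585276.
Each occurs with probability p³ ≈ (0.0523)³ ≈ 1.42954e-04.
By linearity: E[X] = C(153, 3)·p³ ≈ 585276 · 1.42954e-04 ≈ 83.667.
Here α = 1, so p = 8/n is exactly at the triangle threshold p ~ 1/n. Asymptotically E[X] → c³/6 = 8³/6 = 256/3 ≈ 85.333, a bounded constant. In this regime the triangle count is asymptotically Poisson(c³/6).

E[X] ≈ 83.667; in regime p = Θ(1/n^{1}) E[X] stays bounded (at the triangle threshold p ~ 1/n).


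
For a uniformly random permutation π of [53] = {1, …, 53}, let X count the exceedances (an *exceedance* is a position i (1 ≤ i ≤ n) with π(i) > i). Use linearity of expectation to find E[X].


Write X = Σ_{i=1}^{53} X_i, where X_i = 1_{π(i) > i}.
For each fixed i, π(i) is uniform over {1, …, 53} (marginal of a uniform permutation), so P[π(i) > i] = (n − i)/n. Summing: Σ_{i=1}^{53} (n − i)/n = (0 + 1 + … + 52)/53 = 53(53 − 1)/(2·53) = (53 − 1)/2.
Hence E[X] = Σ_{i=1}^{53} (53 − i)/53 = 26 ≈ 26.000.

E[X] = 26 = 26.000.


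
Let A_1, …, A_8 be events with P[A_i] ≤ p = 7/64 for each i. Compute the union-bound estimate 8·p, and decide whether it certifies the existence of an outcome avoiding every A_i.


Union bound: P[∪_{i=1}^{8} A_i] ≤ Σ_i P[A_i] ≤ 8·p = 8·(7/64) = 7/8.
Numerically: 7/8 ≈ 0.8750.
Is 7/8 < 1? YES.
Since P[∪ A_i] ≤ 7/8 < 1, the complement has P[∩ A_i^c] ≥ 1 − 7/8 = 1/8 > 0, so some outcome avoids every A_i.

8·p = 7/8 ≈ 0.8750; existence CERTIFIED by the union bound.


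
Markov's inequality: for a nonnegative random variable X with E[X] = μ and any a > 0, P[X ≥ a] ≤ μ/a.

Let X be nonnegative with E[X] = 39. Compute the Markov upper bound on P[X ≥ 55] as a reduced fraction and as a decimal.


μ = E[X] = 39, a = 55.
Markov: P[X ≥ 55] ≤ μ/a = (39)/55 = 39/55.
Numerically: ≈ 0.709.
(Since a = 55 > μ = 39.000, the bound 39/55 is < 1 and informative.)

P[X ≥ 55] ≤ 39/55 ≈ 0.709.


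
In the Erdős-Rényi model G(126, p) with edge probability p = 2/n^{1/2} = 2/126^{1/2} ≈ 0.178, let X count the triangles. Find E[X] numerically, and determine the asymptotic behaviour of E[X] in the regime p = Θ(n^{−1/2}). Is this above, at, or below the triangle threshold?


Number of potential triangles: C(126, 3) = 325500.
Each occurs with probability p³ ≈ (0.178)³ ≈ 5.65632e-03.
By linearity: E[X] = C(126, 3)·p³ ≈ 325500 · 5.65632e-03 ≈ 1841.133.
Since α = 1/2 < 1, p = c/n^{1/2} ≫ 1/n is above the triangle threshold p ~ 1/n. Asymptotically E[X] ~ (c³/6)·n^{3(1−α)} = (2³/6)·n^{1.5} → ∞; triangles are abundant w.h.p.

E[X] ≈ 1841.133; in regime p = Θ(1/n^{1/2}) E[X] diverges (above the triangle threshold p ~ 1/n).


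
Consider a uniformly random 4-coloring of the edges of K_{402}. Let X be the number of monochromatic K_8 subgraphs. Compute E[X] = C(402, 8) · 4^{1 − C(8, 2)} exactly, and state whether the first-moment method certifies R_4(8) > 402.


E[X] = C(402, 8) · 4^{1 − 28} = 15770615726749950 · 4^{−27} = 15770615726749950/18014398509481984.
As a reduced fraction: E[X] = 7885307863374975/9007199254740992 ≈ 0.875.
Is E[X] < 1? YES.
Since E[X] < 1, there exists a 4-coloring of K_{402} with no monochromatic K_8; hence R_4(8) > 402.

E[X] = 7885307863374975/9007199254740992 ≈ 0.875; E[X] < 1, so R_4(8) > 402.


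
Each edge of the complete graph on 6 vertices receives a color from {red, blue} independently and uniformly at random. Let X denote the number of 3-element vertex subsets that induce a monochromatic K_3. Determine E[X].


Let X = Σ_S X_S over the C(6, 3) = 20 subsets S of size 3, where X_S = 1 if the K_3 on S is monochromatic.
For a fixed S, the K_3 on S has C(3, 2) = 3 edges. P[all 3 edges red] = (1/2)^3, and likewise for blue, so P[monochromatic] = 2·(1/2)^3 = 2^{1 − 3} = 1/4.
By linearity of expectation: E[X] = C(6, 3) · 2^{1 − 3} = 20 · 1/4 = 5.
Numerically: E[X] ≈ 5.000.

E[X] = C(6,3)·2^(1−C(3,2)) = 5 ≈ 5.000.


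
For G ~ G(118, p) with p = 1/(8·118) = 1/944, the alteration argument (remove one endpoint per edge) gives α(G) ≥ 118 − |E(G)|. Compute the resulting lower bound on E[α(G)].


E[|E(G)|] = C(118, 2)·p = 6903 · (1/944) = 117/16.
E[α(G)] ≥ n − E[|E(G)|] = 118 − 117/16 = 1771/16.
Numerically: ≈ 110.687500.
(This is only a lower bound; the true E[α(G)] may be larger.)

E[α(G)] ≥ 1771/16 ≈ 110.687500.


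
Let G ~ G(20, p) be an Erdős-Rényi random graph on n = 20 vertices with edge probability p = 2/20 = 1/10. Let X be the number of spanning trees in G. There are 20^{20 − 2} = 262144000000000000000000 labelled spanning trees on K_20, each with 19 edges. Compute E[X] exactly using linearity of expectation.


K_20 has 20^{20 − 2} = 262144000000000000000000 labelled spanning trees.
For each such spanning tree H, let X_H = 1 if all 19 edges of H are present in G. Then P[X_H = 1] = p^{19} = (1/10)^{19} = 1/10000000000000000000.
Summing the indicators: E[X] = Σ_H E[X_H] = 262144000000000000000000 · p^{19} = 262144000000000000000000 · 1/10000000000000000000 = 131072/5.
Numerically: E[X] ≈ 26214.4.

E[X] = 262144000000000000000000 · (1/10)^{19} = 131072/5 ≈ 26214.4.


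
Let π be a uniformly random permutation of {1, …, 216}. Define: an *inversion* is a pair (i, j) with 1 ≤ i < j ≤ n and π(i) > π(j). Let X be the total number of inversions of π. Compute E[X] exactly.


Write X = Σ X_I over the C(216, 2) = 23220 pairs i < j, with X_I the indicator of one inversion.
There are 23220 indicators.
For each fixed pair i < j, the values π(i) and π(j) are two distinct elements of {1, …, 216} in uniformly random order; by symmetry P[π(i) > π(j)] = 1/2.
By linearity: E[X] = 23220 · (1/2) = C(216, 2) · (1/2) = 23220/2 = 11610 ≈ 11610.000000.

E[X] = 11610 = 11610.000000.


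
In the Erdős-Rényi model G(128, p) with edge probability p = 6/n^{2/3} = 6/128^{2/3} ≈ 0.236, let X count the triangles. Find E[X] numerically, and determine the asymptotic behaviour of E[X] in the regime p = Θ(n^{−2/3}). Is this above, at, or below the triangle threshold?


Number of potential triangles: C(128, 3) = 341376.
Each occurs with probability p³ ≈ (0.236)³ ≈ 1.31836e-02.
By linearity: E[X] = C(128, 3)·p³ ≈ 341376 · 1.31836e-02 ≈ 4500.563.
Since α = 2/3 < 1, p = c/n^{2/3} ≫ 1/n is above the triangle threshold p ~ 1/n. Asymptotically E[X] ~ (c³/6)·n^{3(1−α)} = (6³/6)·n^{1} → ∞; triangles are abundant w.h.p.

E[X] ≈ 4500.563; in regime p = Θ(1/n^{2/3}) E[X] diverges (above the triangle threshold p ~ 1/n).


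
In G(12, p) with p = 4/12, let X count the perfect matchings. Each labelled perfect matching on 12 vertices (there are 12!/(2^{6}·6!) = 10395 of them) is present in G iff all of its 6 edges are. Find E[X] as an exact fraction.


K_12 has 12!/(2^{6}·6!) = 10395 labelled perfect matchings.
For each such perfect matching H, let X_H = 1 if all 6 edges of H are present in G. Then P[X_H = 1] = p^{6} = (1/3)^{6} = 1/729.
By linearity: E[X] = Σ_H E[X_H] = 10395 · p^{6} = 10395 · 1/729 = 385/27.
Numerically: E[X] ≈ 14.2593.

E[X] = 10395 · (1/3)^{6} = 385/27 ≈ 14.2593.


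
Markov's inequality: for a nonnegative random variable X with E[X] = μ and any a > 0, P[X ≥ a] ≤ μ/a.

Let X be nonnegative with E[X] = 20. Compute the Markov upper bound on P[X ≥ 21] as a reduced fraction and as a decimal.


μ = E[X] = 20, a = 21.
Markov: P[X ≥ 21] ≤ μ/a = (20)/21 = 20/21.
Numerically: ≈ 0.952.
(Since a = 21 > μ = 20.000, the bound 20/21 is < 1 and informative.)

P[X ≥ 21] ≤ 20/21 ≈ 0.952.


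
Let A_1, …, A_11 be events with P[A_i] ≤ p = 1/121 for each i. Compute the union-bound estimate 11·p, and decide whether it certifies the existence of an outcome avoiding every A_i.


Union bound: P[∪_{i=1}^{11} A_i] ≤ Σ_i P[A_i] ≤ 11·p = 11·(1/121) = 1/11.
Numerically: 1/11 ≈ 0.0909.
Is 1/11 < 1? YES.
Since P[∪ A_i] ≤ 1/11 < 1, the complement has P[∩ A_i^c] ≥ 1 − 1/11 = 10/11 > 0, so some outcome avoids every A_i.

11·p = 1/11 ≈ 0.0909; existence CERTIFIED by the union bound.


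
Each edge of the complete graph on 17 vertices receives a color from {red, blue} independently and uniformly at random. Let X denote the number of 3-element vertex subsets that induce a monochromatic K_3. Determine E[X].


Let X = Σ_S X_S over the C(17, 3) = 680 subsets S of size 3, where X_S = 1 if the K_3 on S is monochromatic.
For a fixed S, the K_3 on S has C(3, 2) = 3 edges. P[all 3 edges red] = (1/2)^3, and likewise for blue, so P[monochromatic] = 2·(1/2)^3 = 2^{1 − 3} = 1/4.
By linearity of expectation: E[X] = C(17, 3) · 2^{1 − 3} = 680 · 1/4 = 170.
Numerically: E[X] ≈ 170.000.

E[X] = C(17,3)·2^(1−C(3,2)) = 170 ≈ 170.000.


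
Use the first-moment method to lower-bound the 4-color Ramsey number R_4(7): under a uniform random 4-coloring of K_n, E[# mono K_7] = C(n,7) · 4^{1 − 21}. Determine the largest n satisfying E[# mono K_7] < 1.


We need C(n, 7) · 4^{1 − 21} < 1, i.e. C(n, 7) < 4^{21 − 1} = 1099511627776.
Check values of n near the boundary:
  n = 179: C(179, 7) = 1037437234460; 1037437234460 < 1099511627776? YES
  n = 180: C(180, 7) = 1079414463600; 1079414463600 < 1099511627776? YES
  n = 181: C(181, 7) = 1122839183400; 1122839183400 < 1099511627776? NO
  n = 182: C(182, 7) = 1167752750736; 1167752750736 < 1099511627776? NO
  n = 183: C(183, 7) = 1214197462413; 1214197462413 < 1099511627776? NO
The largest n with C(n, 7) < 1099511627776 is n = 180 (where E[X] = 67463403975/68719476736 ≈ 0.9817217). Hence R_4(7) > 180, i.e. R_4(7) ≥ 181.

Largest n = 180; hence R_4(7) > 180.


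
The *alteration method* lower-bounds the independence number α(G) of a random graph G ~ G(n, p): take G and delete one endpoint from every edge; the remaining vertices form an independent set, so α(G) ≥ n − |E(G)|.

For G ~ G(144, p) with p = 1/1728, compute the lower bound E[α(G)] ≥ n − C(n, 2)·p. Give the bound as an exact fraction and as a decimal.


E[|E(G)|] = C(144, 2)·p = 10296 · (1/1728) = 143/24.
E[α(G)] ≥ n − E[|E(G)|] = 144 − 143/24 = 3313/24.
Numerically: ≈ 138.041667.
(This is only a lower bound; the true E[α(G)] may be larger.)

E[α(G)] ≥ 3313/24 ≈ 138.041667.


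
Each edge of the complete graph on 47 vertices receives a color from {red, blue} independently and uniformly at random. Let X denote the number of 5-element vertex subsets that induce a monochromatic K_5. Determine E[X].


Let X = Σ_S X_S over the C(47, 5) = 1533939 subsets S of size 5, where X_S = 1 if the K_5 on S is monochromatic.
For a fixed S, the K_5 on S has C(5, 2) = 10 edges. P[all 10 edges red] = (1/2)^10, and likewise for blue, so P[monochromatic] = 2·(1/2)^10 = 2^{1 − 10} = 1/512.
By linearity: E[X] = C(47, 5) · 2^{1 − 10} = 1533939 · 1/512 = 1533939/512.
Numerically: E[X] ≈ 2995.9746.

E[X] = C(47,5)·2^(1−C(5,2)) = 1533939/512 ≈ 2995.9746.


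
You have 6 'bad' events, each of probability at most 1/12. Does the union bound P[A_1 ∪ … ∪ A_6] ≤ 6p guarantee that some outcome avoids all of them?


Union bound: P[∪_{i=1}^{6} A_i] ≤ Σ_i P[A_i] ≤ 6·p = 6·(1/12) = 1/2.
Numerically: 1/2 ≈ 0.5000.
Is 1/2 < 1? YES.
Since P[∪ A_i] ≤ 1/2 < 1, the complement has P[∩ A_i^c] ≥ 1 − 1/2 = 1/2 > 0, so some outcome avoids every A_i.

6·p = 1/2 ≈ 0.5000; existence CERTIFIED by the union bound.


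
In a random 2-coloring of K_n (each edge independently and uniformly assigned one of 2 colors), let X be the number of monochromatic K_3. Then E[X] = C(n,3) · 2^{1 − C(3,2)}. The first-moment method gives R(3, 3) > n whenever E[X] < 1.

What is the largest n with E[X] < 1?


We need C(n, 3) · 2^{1 − 3} < 1, i.e. C(n, 3) < 2^{3 − 1} = 4.
Check values of n near the boundary:
  n = 3: C(3, 3) = 1; 1 < 4? YES
  n = 4: C(4, 3) = 4; 4 < 4? NO
  n = 5: C(5, 3) = 10; 10 < 4? NO
  n = 6: C(6, 3) = 20; 20 < 4? NO
The largest n with C(n, 3) < 4 is n = 3 (where E[X] = 1/4 ≈ 0.25000). Hence R(3, 3) > 3, i.e. R(3, 3) ≥ 4.

Largest n = 3; hence R(3, 3) > 3.


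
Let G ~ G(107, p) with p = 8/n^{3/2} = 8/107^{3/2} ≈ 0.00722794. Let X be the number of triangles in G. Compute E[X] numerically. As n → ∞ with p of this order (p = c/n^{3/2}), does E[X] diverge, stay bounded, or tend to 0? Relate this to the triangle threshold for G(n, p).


Number of potential triangles: C(107, 3) = 198485.
Each occurs with probability p³ ≈ (0.00722794)³ ≈ 3.77609543e-07.
By linearity: E[X] = C(107, 3)·p³ ≈ 198485 · 3.77609543e-07 ≈ 0.074950.
Since α = 3/2 > 1, p = c/n^{3/2} = o(1/n) is below the triangle threshold p ~ 1/n. Asymptotically E[X] ~ (c³/6)·n^{3(1−α)} = (8³/6)·n^{-1.5} → 0, so by Markov's inequality G has no triangles w.h.p.

E[X] ≈ 0.074950; in regime p = Θ(1/n^{3/2}) E[X] tends to 0 (below the triangle threshold p ~ 1/n).


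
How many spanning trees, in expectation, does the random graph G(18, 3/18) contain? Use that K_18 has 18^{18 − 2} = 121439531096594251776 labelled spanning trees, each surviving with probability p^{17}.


K_18 has 18^{18 − 2} = 121439531096594251776 labelled spanning trees.
For each such spanning tree H, let X_H = 1 if all 17 edges of H are present in G. Then P[X_H = 1] = p^{17} = (1/6)^{17} = 1/16926659444736.
By linearity: E[X] = Σ_H E[X_H] = 121439531096594251776 · p^{17} = 121439531096594251776 · 1/16926659444736 = 14348907/2.
Numerically: E[X] ≈ 7.17e+06.

E[X] = 121439531096594251776 · (1/6)^{17} = 14348907/2 ≈ 7.17e+06.


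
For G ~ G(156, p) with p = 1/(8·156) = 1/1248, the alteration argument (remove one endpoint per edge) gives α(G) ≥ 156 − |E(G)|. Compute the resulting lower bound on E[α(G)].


E[|E(G)|] = C(156, 2)·p = 12090 · (1/1248) = 155/16.
E[α(G)] ≥ n − E[|E(G)|] = 156 − 155/16 = 2341/16.
Numerically: ≈ 146.3125.
(This is only a lower bound; the true E[α(G)] may be larger.)

E[α(G)] ≥ 2341/16 ≈ 146.3125.


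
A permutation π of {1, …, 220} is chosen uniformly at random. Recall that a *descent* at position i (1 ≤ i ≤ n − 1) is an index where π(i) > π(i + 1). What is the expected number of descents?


Write X = Σ X_I over i = 1, …, 219, with X_I the indicator of one descent.
There are 219 indicators.
For each fixed i, the pair (π(i), π(i+1)) is a uniformly random ordered pair of distinct values from {1, …, 220}; by symmetry P[π(i) > π(i+1)] = 1/2.
By linearity: E[X] = 219 · (1/2) = (220 − 1) · (1/2) = 219/2 ≈ 109.50000.

E[X] = 219/2 = 109.50000.


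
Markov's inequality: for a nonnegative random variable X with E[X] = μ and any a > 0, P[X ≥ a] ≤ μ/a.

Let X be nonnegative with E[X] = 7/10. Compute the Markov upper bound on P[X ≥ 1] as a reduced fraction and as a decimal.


μ = E[X] = 7/10, a = 1.
Markov: P[X ≥ 1] ≤ μ/a = (7/10)/1 = 7/10.
Numerically: ≈ 0.700.
(Since a = 1 > μ = 0.700, the bound 7/10 is < 1 and informative.)

P[X ≥ 1] ≤ 7/10 ≈ 0.700.


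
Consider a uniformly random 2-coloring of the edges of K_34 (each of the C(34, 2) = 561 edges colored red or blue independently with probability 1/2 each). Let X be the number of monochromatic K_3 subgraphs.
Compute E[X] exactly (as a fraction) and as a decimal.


Let X = Σ_S X_S over the C(34, 3) = 5984 subsets S of size 3, where X_S = 1 if the K_3 on S is monochromatic.
For a fixed S, the K_3 on S has C(3, 2) = 3 edges. P[all 3 edges red] = (1/2)^3, and likewise for blue, so P[monochromatic] = 2·(1/2)^3 = 2^{1 − 3} = 1/4.
Summing: E[X] = C(34, 3) · 2^{1 − 3} = 5984 · 1/4 = 1496.
Numerically: E[X] ≈ 1496.000000.

E[X] = C(34,3)·2^(1−C(3,2)) = 1496 ≈ 1496.000000.


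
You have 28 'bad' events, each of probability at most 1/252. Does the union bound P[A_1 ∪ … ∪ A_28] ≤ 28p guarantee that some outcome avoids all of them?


Union bound: P[∪_{i=1}^{28} A_i] ≤ Σ_i P[A_i] ≤ 28·p = 28·(1/252) = 1/9.
Numerically: 1/9 ≈ 0.1111.
Is 1/9 < 1? YES.
Since P[∪ A_i] ≤ 1/9 < 1, the complement has P[∩ A_i^c] ≥ 1 − 1/9 = 8/9 > 0, so some outcome avoids every A_i.

28·p = 1/9 ≈ 0.1111; existence CERTIFIED by the union bound.
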